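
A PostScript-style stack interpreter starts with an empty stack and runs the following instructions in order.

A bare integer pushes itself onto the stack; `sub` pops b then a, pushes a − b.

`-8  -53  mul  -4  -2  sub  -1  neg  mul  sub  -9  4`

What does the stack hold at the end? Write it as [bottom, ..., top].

[426, -9, 4]

-8  -> -8
-53 -> -8 -53
mul -> 424
-4  -> 424 -4
-2  -> 424 -4 -2
sub -> 424 -2
-1  -> 424 -2 -1
neg -> 424 -2 1
mul -> 424 -2
sub -> 426
-9  -> 426 -9
4   -> 426 -9 4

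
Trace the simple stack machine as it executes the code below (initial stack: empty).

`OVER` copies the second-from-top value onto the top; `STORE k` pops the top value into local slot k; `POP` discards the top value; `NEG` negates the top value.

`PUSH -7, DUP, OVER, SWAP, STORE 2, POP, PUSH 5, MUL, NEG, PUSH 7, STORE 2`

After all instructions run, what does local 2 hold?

PUSH -7 -> [-7]
DUP     -> [-7, -7]
OVER    -> [-7, -7, -7]
SWAP    -> [-7, -7, -7]
STORE 2 -> [-7, -7]
POP     -> [-7]
PUSH 5  -> [-7, 5]
MUL     -> [-35]
NEG     -> [35]
PUSH 7  -> [35, 7]
STORE 2 -> [35]

7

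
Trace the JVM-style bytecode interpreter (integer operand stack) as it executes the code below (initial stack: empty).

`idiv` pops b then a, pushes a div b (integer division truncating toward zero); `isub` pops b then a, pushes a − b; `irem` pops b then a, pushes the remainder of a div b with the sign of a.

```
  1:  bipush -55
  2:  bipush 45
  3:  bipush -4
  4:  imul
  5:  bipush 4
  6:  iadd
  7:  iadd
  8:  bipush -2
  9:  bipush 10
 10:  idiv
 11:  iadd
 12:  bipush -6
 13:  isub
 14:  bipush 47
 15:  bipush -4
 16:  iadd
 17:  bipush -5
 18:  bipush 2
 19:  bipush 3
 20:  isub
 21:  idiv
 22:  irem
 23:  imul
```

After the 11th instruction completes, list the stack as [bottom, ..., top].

bipush -55  [-55]
bipush 45   [-55, 45]
bipush -4   [-55, 45, -4]
imul        [-55, -180]
bipush 4    [-55, -180, 4]
iadd        [-55, -176]
iadd        [-231]
bipush -2   [-231, -2]
bipush 10   [-231, -2, 10]
idiv        [-231, 0]
iadd        [-231]

[-231]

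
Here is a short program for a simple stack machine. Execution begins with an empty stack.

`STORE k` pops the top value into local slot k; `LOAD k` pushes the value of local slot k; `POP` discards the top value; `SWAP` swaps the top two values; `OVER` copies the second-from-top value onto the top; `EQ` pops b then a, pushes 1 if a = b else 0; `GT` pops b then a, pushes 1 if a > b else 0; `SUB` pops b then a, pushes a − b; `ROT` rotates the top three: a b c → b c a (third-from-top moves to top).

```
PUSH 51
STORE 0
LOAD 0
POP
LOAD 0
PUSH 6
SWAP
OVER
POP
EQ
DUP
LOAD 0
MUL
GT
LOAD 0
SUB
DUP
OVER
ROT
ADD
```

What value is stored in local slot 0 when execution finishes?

51

PUSH 51  [51]
STORE 0  []
LOAD 0   [51]
POP      []
LOAD 0   [51]
PUSH 6   [51, 6]
SWAP     [6, 51]
OVER     [6, 51, 6]
POP      [6, 51]
EQ       [0]
DUP      [0, 0]
LOAD 0   [0, 0, 51]
MUL      [0, 0]
GT       [0]
LOAD 0   [0, 51]
SUB      [-51]
DUP      [-51, -51]
OVER     [-51, -51, -51]
ROT      [-51, -51, -51]
ADD      [-51, -102]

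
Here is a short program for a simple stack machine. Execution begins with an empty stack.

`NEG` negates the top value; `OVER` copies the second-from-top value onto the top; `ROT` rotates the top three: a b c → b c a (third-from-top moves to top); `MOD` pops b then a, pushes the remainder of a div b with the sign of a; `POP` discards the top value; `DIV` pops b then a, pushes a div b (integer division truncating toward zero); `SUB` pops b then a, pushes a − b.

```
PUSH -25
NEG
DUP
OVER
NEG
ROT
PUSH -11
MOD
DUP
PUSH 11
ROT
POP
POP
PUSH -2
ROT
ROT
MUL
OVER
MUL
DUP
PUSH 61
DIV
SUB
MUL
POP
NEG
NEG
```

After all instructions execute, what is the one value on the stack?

25

PUSH -25  -25
NEG       25
DUP       25 25
OVER      25 25 25
NEG       25 25 -25
ROT       25 -25 25
PUSH -11  25 -25 25 -11
MOD       25 -25 3
DUP       25 -25 3 3
PUSH 11   25 -25 3 3 11
ROT       25 -25 3 11 3
POP       25 -25 3 11
POP       25 -25 3
PUSH -2   25 -25 3 -2
ROT       25 3 -2 -25
ROT       25 -2 -25 3
MUL       25 -2 -75
OVER      25 -2 -75 -2
MUL       25 -2 150
DUP       25 -2 150 150
PUSH 61   25 -2 150 150 61
DIV       25 -2 150 2
SUB       25 -2 148
MUL       25 -296
POP       25
NEG       -25
NEG       25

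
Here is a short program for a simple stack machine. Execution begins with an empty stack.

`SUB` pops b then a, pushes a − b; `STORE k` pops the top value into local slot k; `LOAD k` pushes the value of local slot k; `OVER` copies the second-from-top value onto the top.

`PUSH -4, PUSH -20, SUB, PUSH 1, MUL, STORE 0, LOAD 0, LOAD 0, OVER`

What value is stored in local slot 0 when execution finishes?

PUSH -4  : -4
PUSH -20 : -4 -20
SUB      : 16
PUSH 1   : 16 1
MUL      : 16
STORE 0  : (empty)
LOAD 0   : 16
LOAD 0   : 16 16
OVER     : 16 16 16

16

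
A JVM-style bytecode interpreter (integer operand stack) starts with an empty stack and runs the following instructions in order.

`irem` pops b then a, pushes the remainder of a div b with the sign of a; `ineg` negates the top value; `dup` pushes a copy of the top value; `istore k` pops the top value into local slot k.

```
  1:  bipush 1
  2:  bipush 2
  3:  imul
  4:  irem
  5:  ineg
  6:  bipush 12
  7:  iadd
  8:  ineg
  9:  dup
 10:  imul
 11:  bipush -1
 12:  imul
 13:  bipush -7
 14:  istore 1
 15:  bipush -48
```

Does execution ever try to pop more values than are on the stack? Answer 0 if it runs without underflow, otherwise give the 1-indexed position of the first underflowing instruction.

4

bipush 1 → 1
bipush 2 → 1 2
imul     → 2
irem  — needs 2 operands, stack has 1 → underflow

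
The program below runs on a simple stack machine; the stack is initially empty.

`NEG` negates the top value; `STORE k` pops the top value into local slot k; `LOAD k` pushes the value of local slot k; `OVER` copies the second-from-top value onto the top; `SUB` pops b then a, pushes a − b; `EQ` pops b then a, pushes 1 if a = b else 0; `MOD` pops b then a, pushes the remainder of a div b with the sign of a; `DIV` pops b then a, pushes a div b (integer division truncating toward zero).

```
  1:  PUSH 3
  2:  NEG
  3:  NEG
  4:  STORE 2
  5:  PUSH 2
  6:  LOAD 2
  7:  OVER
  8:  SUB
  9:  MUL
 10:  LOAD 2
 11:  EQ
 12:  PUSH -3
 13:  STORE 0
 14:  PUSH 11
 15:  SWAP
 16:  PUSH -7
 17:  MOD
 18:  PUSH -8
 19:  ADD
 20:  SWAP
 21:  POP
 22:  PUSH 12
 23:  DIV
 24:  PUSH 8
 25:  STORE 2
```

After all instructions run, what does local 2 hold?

8

PUSH 3  → [3]
NEG     → [-3]
NEG     → [3]
STORE 2 → []
PUSH 2  → [2]
LOAD 2  → [2, 3]
OVER    → [2, 3, 2]
SUB     → [2, 1]
MUL     → [2]
LOAD 2  → [2, 3]
EQ      → [0]
PUSH -3 → [0, -3]
STORE 0 → [0]
PUSH 11 → [0, 11]
SWAP    → [11, 0]
PUSH -7 → [11, 0, -7]
MOD     → [11, 0]
PUSH -8 → [11, 0, -8]
ADD     → [11, -8]
SWAP    → [-8, 11]
POP     → [-8]
PUSH 12 → [-8, 12]
DIV     → [0]
PUSH 8  → [0, 8]
STORE 2 → [0]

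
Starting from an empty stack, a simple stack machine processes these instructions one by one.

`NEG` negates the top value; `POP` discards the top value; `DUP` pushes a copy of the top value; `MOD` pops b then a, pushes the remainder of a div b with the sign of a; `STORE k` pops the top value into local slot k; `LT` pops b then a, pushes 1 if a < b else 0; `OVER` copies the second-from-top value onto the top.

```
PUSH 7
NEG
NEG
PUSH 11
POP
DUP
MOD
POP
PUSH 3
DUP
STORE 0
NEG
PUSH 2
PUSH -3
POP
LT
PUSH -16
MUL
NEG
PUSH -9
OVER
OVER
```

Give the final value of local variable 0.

3

PUSH 7   -> [7]
NEG      -> [-7]
NEG      -> [7]
PUSH 11  -> [7, 11]
POP      -> [7]
DUP      -> [7, 7]
MOD      -> [0]
POP      -> []
PUSH 3   -> [3]
DUP      -> [3, 3]
STORE 0  -> [3]
NEG      -> [-3]
PUSH 2   -> [-3, 2]
PUSH -3  -> [-3, 2, -3]
POP      -> [-3, 2]
LT       -> [1]
PUSH -16 -> [1, -16]
MUL      -> [-16]
NEG      -> [16]
PUSH -9  -> [16, -9]
OVER     -> [16, -9, 16]
OVER     -> [16, -9, 16, -9]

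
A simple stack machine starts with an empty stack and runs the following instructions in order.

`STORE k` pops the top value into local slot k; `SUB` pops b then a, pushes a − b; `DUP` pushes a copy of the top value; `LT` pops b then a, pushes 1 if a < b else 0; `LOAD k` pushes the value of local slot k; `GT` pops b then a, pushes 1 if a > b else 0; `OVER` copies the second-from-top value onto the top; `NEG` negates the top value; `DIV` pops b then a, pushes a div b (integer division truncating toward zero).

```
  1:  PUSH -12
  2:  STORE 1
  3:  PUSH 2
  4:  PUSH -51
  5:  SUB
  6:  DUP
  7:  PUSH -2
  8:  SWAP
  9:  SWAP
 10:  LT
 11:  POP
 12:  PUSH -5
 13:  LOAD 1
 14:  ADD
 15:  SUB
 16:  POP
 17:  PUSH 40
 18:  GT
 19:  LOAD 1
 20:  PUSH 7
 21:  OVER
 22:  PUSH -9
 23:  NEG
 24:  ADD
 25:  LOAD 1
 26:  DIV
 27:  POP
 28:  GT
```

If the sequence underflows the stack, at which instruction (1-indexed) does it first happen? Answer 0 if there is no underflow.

PUSH -12 -> -12
STORE 1  -> (empty)
PUSH 2   -> 2
PUSH -51 -> 2 -51
SUB      -> 53
DUP      -> 53 53
PUSH -2  -> 53 53 -2
SWAP     -> 53 -2 53
SWAP     -> 53 53 -2
LT       -> 53 0
POP      -> 53
PUSH -5  -> 53 -5
LOAD 1   -> 53 -5 -12
ADD      -> 53 -17
SUB      -> 70
POP      -> (empty)
PUSH 40  -> 40
GT  — needs 2 operands, stack has 1 → underflow

18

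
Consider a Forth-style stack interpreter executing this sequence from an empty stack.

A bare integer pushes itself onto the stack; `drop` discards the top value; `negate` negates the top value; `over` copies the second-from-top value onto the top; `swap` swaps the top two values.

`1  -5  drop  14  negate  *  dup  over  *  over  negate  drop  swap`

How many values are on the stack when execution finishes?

1       [1]
-5      [1, -5]
drop    [1]
14      [1, 14]
negate  [1, -14]
*       [-14]
dup     [-14, -14]
over    [-14, -14, -14]
*       [-14, 196]
over    [-14, 196, -14]
negate  [-14, 196, 14]
drop    [-14, 196]
swap    [196, -14]

2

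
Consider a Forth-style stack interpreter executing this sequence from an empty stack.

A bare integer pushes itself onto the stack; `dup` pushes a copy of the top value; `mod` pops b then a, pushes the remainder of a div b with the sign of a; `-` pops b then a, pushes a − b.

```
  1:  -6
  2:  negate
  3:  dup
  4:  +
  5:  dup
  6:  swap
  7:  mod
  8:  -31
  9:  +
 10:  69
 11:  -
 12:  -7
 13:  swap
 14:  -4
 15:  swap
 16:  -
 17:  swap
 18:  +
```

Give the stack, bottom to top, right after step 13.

[-7, -100]

-6     : -6
negate : 6
dup    : 6 6
+      : 12
dup    : 12 12
swap   : 12 12
mod    : 0
-31    : 0 -31
+      : -31
69     : -31 69
-      : -100
-7     : -100 -7
swap   : -7 -100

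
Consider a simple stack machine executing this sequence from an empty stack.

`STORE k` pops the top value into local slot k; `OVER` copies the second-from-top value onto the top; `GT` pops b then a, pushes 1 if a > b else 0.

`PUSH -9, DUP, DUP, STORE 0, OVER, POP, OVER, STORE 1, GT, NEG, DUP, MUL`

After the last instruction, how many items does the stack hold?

1

PUSH -9 -> -9
DUP     -> -9 -9
DUP     -> -9 -9 -9
STORE 0 -> -9 -9
OVER    -> -9 -9 -9
POP     -> -9 -9
OVER    -> -9 -9 -9
STORE 1 -> -9 -9
GT      -> 0
NEG     -> 0
DUP     -> 0 0
MUL     -> 0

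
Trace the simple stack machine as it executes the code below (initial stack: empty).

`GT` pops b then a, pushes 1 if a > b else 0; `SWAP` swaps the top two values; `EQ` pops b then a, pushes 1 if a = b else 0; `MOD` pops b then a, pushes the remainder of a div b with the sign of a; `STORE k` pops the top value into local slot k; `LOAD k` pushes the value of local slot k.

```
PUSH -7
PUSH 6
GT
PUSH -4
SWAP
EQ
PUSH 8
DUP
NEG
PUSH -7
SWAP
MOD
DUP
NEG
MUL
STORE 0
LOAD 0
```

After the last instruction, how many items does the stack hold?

3

PUSH -7 → [-7]
PUSH 6  → [-7, 6]
GT      → [0]
PUSH -4 → [0, -4]
SWAP    → [-4, 0]
EQ      → [0]
PUSH 8  → [0, 8]
DUP     → [0, 8, 8]
NEG     → [0, 8, -8]
PUSH -7 → [0, 8, -8, -7]
SWAP    → [0, 8, -7, -8]
MOD     → [0, 8, -7]
DUP     → [0, 8, -7, -7]
NEG     → [0, 8, -7, 7]
MUL     → [0, 8, -49]
STORE 0 → [0, 8]
LOAD 0  → [0, 8, -49]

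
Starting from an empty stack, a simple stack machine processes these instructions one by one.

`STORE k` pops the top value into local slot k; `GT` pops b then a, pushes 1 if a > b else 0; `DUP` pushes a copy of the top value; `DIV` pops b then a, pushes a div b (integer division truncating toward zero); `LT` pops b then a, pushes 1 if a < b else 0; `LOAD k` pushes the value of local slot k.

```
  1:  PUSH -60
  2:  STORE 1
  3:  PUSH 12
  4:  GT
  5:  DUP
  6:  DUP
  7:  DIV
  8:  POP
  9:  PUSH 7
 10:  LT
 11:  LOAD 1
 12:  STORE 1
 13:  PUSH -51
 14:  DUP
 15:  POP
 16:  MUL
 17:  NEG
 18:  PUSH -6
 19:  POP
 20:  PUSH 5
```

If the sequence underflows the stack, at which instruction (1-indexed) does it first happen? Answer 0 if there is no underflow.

PUSH -60  -60
STORE 1   (empty)
PUSH 12   12
GT  — needs 2 operands, stack has 1 → underflow

4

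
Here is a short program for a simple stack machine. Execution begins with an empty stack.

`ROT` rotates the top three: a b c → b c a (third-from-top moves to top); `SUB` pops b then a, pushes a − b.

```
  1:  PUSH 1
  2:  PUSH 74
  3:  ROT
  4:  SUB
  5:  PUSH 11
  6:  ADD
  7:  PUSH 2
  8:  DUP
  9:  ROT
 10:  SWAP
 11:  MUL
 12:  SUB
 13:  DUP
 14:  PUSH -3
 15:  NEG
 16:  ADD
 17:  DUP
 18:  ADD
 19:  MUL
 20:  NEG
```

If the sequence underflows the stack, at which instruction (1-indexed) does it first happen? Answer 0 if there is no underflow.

PUSH 1   1
PUSH 74  1 74
ROT  — needs 3 operands, stack has 2 → underflow

3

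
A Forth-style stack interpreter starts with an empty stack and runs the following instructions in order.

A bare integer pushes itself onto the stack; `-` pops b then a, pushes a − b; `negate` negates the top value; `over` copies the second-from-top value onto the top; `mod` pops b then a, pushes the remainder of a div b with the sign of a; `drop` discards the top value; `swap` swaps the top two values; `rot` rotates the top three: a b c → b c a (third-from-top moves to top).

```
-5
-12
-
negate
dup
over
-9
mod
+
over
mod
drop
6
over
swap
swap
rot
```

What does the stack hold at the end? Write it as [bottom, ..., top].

[6, -7, -7]

-5     -> [-5]
-12    -> [-5, -12]
-      -> [7]
negate -> [-7]
dup    -> [-7, -7]
over   -> [-7, -7, -7]
-9     -> [-7, -7, -7, -9]
mod    -> [-7, -7, -7]
+      -> [-7, -14]
over   -> [-7, -14, -7]
mod    -> [-7, 0]
drop   -> [-7]
6      -> [-7, 6]
over   -> [-7, 6, -7]
swap   -> [-7, -7, 6]
swap   -> [-7, 6, -7]
rot    -> [6, -7, -7]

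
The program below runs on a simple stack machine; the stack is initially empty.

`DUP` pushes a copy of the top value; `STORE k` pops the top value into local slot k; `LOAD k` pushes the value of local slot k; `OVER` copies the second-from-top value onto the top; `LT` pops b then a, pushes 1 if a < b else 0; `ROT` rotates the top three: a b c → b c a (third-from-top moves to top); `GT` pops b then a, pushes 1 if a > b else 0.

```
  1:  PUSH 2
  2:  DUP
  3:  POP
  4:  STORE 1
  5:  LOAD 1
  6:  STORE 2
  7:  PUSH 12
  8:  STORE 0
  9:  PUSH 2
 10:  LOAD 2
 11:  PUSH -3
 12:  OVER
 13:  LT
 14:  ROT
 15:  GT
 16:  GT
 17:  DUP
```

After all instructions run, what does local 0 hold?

PUSH 2  -> [2]
DUP     -> [2, 2]
POP     -> [2]
STORE 1 -> []
LOAD 1  -> [2]
STORE 2 -> []
PUSH 12 -> [12]
STORE 0 -> []
PUSH 2  -> [2]
LOAD 2  -> [2, 2]
PUSH -3 -> [2, 2, -3]
OVER    -> [2, 2, -3, 2]
LT      -> [2, 2, 1]
ROT     -> [2, 1, 2]
GT      -> [2, 0]
GT      -> [1]
DUP     -> [1, 1]

12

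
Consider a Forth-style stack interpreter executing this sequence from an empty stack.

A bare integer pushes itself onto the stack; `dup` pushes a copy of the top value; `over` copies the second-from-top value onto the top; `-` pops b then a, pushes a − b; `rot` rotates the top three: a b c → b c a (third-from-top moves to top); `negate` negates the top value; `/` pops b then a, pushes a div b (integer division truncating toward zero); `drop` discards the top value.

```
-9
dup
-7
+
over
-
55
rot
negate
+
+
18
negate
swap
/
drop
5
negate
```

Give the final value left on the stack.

-5

-9     : -9
dup    : -9 -9
-7     : -9 -9 -7
+      : -9 -16
over   : -9 -16 -9
-      : -9 -7
55     : -9 -7 55
rot    : -7 55 -9
negate : -7 55 9
+      : -7 64
+      : 57
18     : 57 18
negate : 57 -18
swap   : -18 57
/      : 0
drop   : (empty)
5      : 5
negate : -5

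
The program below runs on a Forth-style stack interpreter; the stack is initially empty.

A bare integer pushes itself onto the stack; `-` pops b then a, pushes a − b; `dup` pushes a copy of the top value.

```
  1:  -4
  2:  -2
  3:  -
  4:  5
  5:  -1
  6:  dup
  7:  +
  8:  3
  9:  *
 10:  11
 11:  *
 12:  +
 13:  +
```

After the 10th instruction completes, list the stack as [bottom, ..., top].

-4  -> [-4]
-2  -> [-4, -2]
-   -> [-2]
5   -> [-2, 5]
-1  -> [-2, 5, -1]
dup -> [-2, 5, -1, -1]
+   -> [-2, 5, -2]
3   -> [-2, 5, -2, 3]
*   -> [-2, 5, -6]
11  -> [-2, 5, -6, 11]

[-2, 5, -6, 11]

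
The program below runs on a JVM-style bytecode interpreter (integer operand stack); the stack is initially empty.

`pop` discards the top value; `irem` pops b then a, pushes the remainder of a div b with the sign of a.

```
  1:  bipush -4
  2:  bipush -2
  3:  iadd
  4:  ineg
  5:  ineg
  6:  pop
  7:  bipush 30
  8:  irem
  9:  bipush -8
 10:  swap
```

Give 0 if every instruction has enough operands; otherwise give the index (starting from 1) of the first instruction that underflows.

8

bipush -4 → -4
bipush -2 → -4 -2
iadd      → -6
ineg      → 6
ineg      → -6
pop       → (empty)
bipush 30 → 30
irem  — needs 2 operands, stack has 1 → underflow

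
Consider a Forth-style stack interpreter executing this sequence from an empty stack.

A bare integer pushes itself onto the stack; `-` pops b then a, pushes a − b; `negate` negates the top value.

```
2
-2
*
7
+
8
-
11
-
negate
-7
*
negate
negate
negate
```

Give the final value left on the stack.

112

2       [2]
-2      [2, -2]
*       [-4]
7       [-4, 7]
+       [3]
8       [3, 8]
-       [-5]
11      [-5, 11]
-       [-16]
negate  [16]
-7      [16, -7]
*       [-112]
negate  [112]
negate  [-112]
negate  [112]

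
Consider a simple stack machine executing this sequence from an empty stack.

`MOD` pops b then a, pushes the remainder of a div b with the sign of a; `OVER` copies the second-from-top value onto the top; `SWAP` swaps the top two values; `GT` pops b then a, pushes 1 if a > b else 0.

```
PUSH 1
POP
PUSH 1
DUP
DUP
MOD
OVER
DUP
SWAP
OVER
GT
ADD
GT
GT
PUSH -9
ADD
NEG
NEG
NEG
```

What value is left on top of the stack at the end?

8

PUSH 1  → [1]
POP     → []
PUSH 1  → [1]
DUP     → [1, 1]
DUP     → [1, 1, 1]
MOD     → [1, 0]
OVER    → [1, 0, 1]
DUP     → [1, 0, 1, 1]
SWAP    → [1, 0, 1, 1]
OVER    → [1, 0, 1, 1, 1]
GT      → [1, 0, 1, 0]
ADD     → [1, 0, 1]
GT      → [1, 0]
GT      → [1]
PUSH -9 → [1, -9]
ADD     → [-8]
NEG     → [8]
NEG     → [-8]
NEG     → [8]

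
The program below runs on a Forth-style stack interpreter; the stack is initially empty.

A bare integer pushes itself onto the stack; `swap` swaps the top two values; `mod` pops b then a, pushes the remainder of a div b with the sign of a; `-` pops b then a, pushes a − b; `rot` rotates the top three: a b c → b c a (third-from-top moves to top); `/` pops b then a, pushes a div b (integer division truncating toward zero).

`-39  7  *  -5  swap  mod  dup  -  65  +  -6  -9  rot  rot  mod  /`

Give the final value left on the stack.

-1

-39  : [-39]
7    : [-39, 7]
*    : [-273]
-5   : [-273, -5]
swap : [-5, -273]
mod  : [-5]
dup  : [-5, -5]
-    : [0]
65   : [0, 65]
+    : [65]
-6   : [65, -6]
-9   : [65, -6, -9]
rot  : [-6, -9, 65]
rot  : [-9, 65, -6]
mod  : [-9, 5]
/    : [-1]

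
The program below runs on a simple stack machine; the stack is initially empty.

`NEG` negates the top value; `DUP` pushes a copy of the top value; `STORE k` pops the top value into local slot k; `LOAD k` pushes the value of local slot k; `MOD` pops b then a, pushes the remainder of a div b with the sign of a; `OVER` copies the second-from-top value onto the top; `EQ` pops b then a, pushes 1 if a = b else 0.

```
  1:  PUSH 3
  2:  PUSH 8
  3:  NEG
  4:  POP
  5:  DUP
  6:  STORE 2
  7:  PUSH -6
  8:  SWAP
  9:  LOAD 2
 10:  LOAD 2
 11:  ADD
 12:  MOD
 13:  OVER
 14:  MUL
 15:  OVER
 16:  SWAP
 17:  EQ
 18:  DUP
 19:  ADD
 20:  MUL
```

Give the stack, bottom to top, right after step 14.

[-6, -18]

PUSH 3  -> [3]
PUSH 8  -> [3, 8]
NEG     -> [3, -8]
POP     -> [3]
DUP     -> [3, 3]
STORE 2 -> [3]
PUSH -6 -> [3, -6]
SWAP    -> [-6, 3]
LOAD 2  -> [-6, 3, 3]
LOAD 2  -> [-6, 3, 3, 3]
ADD     -> [-6, 3, 6]
MOD     -> [-6, 3]
OVER    -> [-6, 3, -6]
MUL     -> [-6, -18]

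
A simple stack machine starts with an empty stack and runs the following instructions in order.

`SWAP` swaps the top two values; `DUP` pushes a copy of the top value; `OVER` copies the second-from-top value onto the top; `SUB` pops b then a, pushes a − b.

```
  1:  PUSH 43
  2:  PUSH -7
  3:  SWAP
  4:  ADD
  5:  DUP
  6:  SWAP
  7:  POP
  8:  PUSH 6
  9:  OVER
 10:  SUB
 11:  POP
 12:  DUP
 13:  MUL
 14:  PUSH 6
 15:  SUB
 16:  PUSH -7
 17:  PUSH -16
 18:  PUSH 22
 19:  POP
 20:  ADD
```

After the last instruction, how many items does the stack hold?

2

PUSH 43   [43]
PUSH -7   [43, -7]
SWAP      [-7, 43]
ADD       [36]
DUP       [36, 36]
SWAP      [36, 36]
POP       [36]
PUSH 6    [36, 6]
OVER      [36, 6, 36]
SUB       [36, -30]
POP       [36]
DUP       [36, 36]
MUL       [1296]
PUSH 6    [1296, 6]
SUB       [1290]
PUSH -7   [1290, -7]
PUSH -16  [1290, -7, -16]
PUSH 22   [1290, -7, -16, 22]
POP       [1290, -7, -16]
ADD       [1290, -23]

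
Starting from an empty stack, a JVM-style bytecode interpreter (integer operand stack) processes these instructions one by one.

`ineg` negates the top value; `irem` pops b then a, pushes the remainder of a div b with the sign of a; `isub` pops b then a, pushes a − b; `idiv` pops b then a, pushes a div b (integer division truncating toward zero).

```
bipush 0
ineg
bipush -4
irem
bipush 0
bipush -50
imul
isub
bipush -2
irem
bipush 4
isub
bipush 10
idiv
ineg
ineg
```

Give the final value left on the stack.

bipush 0   : [0]
ineg       : [0]
bipush -4  : [0, -4]
irem       : [0]
bipush 0   : [0, 0]
bipush -50 : [0, 0, -50]
imul       : [0, 0]
isub       : [0]
bipush -2  : [0, -2]
irem       : [0]
bipush 4   : [0, 4]
isub       : [-4]
bipush 10  : [-4, 10]
idiv       : [0]
ineg       : [0]
ineg       : [0]

0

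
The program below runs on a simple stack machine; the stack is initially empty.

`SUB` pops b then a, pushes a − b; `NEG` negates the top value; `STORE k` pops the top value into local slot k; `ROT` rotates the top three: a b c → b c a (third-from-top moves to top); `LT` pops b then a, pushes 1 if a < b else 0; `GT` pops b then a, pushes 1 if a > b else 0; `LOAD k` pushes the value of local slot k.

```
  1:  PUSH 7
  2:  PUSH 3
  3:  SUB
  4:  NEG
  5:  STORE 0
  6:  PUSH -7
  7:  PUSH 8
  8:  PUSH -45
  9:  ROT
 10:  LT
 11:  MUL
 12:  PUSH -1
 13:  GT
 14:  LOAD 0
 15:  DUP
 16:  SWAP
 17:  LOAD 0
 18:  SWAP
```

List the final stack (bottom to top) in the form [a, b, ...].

[1, -4, -4, -4]

PUSH 7   : 7
PUSH 3   : 7 3
SUB      : 4
NEG      : -4
STORE 0  : (empty)
PUSH -7  : -7
PUSH 8   : -7 8
PUSH -45 : -7 8 -45
ROT      : 8 -45 -7
LT       : 8 1
MUL      : 8
PUSH -1  : 8 -1
GT       : 1
LOAD 0   : 1 -4
DUP      : 1 -4 -4
SWAP     : 1 -4 -4
LOAD 0   : 1 -4 -4 -4
SWAP     : 1 -4 -4 -4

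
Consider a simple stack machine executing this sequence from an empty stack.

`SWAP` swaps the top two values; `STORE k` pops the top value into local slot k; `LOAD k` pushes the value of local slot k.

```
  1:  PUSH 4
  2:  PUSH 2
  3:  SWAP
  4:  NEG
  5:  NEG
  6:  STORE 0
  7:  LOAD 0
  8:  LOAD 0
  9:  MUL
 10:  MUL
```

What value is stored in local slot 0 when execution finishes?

PUSH 4  : 4
PUSH 2  : 4 2
SWAP    : 2 4
NEG     : 2 -4
NEG     : 2 4
STORE 0 : 2
LOAD 0  : 2 4
LOAD 0  : 2 4 4
MUL     : 2 16
MUL     : 32

4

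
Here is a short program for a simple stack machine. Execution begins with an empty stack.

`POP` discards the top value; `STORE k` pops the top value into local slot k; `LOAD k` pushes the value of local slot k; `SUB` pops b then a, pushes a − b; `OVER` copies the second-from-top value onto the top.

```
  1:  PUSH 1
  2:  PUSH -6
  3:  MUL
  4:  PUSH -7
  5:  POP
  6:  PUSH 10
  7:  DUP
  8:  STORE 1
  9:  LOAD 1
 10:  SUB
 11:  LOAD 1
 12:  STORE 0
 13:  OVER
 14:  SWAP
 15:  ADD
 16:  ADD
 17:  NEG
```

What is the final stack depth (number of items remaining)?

PUSH 1  -> [1]
PUSH -6 -> [1, -6]
MUL     -> [-6]
PUSH -7 -> [-6, -7]
POP     -> [-6]
PUSH 10 -> [-6, 10]
DUP     -> [-6, 10, 10]
STORE 1 -> [-6, 10]
LOAD 1  -> [-6, 10, 10]
SUB     -> [-6, 0]
LOAD 1  -> [-6, 0, 10]
STORE 0 -> [-6, 0]
OVER    -> [-6, 0, -6]
SWAP    -> [-6, -6, 0]
ADD     -> [-6, -6]
ADD     -> [-12]
NEG     -> [12]

1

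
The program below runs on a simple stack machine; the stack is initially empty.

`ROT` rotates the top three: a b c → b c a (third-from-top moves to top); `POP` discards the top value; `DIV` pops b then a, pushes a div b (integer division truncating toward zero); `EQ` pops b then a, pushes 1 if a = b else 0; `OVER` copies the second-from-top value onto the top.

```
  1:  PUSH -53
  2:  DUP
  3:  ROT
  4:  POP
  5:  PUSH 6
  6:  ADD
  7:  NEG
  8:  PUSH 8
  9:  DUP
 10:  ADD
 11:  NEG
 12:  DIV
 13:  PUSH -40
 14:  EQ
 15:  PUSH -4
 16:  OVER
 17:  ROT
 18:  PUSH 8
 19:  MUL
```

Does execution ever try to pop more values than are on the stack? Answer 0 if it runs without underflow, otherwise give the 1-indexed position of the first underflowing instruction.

PUSH -53  [-53]
DUP       [-53, -53]
ROT  — needs 3 operands, stack has 2 → underflow

3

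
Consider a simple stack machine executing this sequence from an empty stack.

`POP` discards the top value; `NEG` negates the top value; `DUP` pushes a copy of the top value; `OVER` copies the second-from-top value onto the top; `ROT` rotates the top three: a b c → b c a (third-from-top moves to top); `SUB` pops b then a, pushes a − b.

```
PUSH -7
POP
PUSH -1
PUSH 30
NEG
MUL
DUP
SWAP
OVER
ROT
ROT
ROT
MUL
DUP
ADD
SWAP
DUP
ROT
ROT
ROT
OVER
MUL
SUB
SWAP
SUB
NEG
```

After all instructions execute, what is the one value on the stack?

PUSH -7 -> -7
POP     -> (empty)
PUSH -1 -> -1
PUSH 30 -> -1 30
NEG     -> -1 -30
MUL     -> 30
DUP     -> 30 30
SWAP    -> 30 30
OVER    -> 30 30 30
ROT     -> 30 30 30
ROT     -> 30 30 30
ROT     -> 30 30 30
MUL     -> 30 900
DUP     -> 30 900 900
ADD     -> 30 1800
SWAP    -> 1800 30
DUP     -> 1800 30 30
ROT     -> 30 30 1800
ROT     -> 30 1800 30
ROT     -> 1800 30 30
OVER    -> 1800 30 30 30
MUL     -> 1800 30 900
SUB     -> 1800 -870
SWAP    -> -870 1800
SUB     -> -2670
NEG     -> 2670

2670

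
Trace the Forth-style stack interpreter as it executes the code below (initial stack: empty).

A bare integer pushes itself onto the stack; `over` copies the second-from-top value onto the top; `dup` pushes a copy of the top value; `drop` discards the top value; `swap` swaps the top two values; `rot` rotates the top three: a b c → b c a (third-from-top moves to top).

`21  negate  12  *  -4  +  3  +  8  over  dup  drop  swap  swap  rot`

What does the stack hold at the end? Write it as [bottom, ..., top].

21     : 21
negate : -21
12     : -21 12
*      : -252
-4     : -252 -4
+      : -256
3      : -256 3
+      : -253
8      : -253 8
over   : -253 8 -253
dup    : -253 8 -253 -253
drop   : -253 8 -253
swap   : -253 -253 8
swap   : -253 8 -253
rot    : 8 -253 -253

[8, -253, -253]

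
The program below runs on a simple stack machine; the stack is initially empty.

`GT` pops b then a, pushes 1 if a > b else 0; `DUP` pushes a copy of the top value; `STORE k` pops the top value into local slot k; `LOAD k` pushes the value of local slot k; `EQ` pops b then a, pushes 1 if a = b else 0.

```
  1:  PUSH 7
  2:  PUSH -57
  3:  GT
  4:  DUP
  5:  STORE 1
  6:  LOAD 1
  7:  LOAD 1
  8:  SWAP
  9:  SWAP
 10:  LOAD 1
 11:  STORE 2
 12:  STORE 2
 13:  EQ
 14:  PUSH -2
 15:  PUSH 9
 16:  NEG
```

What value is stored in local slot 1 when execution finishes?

1

PUSH 7   -> [7]
PUSH -57 -> [7, -57]
GT       -> [1]
DUP      -> [1, 1]
STORE 1  -> [1]
LOAD 1   -> [1, 1]
LOAD 1   -> [1, 1, 1]
SWAP     -> [1, 1, 1]
SWAP     -> [1, 1, 1]
LOAD 1   -> [1, 1, 1, 1]
STORE 2  -> [1, 1, 1]
STORE 2  -> [1, 1]
EQ       -> [1]
PUSH -2  -> [1, -2]
PUSH 9   -> [1, -2, 9]
NEG      -> [1, -2, -9]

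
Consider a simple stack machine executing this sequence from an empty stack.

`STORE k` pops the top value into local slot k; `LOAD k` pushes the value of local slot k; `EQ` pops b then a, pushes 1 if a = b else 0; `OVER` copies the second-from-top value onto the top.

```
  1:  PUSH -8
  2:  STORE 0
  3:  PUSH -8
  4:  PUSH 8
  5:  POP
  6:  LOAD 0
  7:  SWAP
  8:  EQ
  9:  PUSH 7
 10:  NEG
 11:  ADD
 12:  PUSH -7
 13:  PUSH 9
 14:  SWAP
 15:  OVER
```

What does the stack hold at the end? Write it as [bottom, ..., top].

PUSH -8 -> -8
STORE 0 -> (empty)
PUSH -8 -> -8
PUSH 8  -> -8 8
POP     -> -8
LOAD 0  -> -8 -8
SWAP    -> -8 -8
EQ      -> 1
PUSH 7  -> 1 7
NEG     -> 1 -7
ADD     -> -6
PUSH -7 -> -6 -7
PUSH 9  -> -6 -7 9
SWAP    -> -6 9 -7
OVER    -> -6 9 -7 9

[-6, 9, -7, 9]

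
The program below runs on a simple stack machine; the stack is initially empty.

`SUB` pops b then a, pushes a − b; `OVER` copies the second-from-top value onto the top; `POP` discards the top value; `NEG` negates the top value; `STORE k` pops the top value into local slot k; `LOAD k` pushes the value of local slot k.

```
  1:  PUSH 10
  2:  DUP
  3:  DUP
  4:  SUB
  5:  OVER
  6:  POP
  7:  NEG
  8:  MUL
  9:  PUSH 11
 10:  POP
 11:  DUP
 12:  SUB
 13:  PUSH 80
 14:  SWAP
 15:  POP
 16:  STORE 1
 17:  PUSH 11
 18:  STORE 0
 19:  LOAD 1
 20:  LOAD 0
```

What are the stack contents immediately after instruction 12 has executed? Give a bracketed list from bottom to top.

PUSH 10  10
DUP      10 10
DUP      10 10 10
SUB      10 0
OVER     10 0 10
POP      10 0
NEG      10 0
MUL      0
PUSH 11  0 11
POP      0
DUP      0 0
SUB      0

[0]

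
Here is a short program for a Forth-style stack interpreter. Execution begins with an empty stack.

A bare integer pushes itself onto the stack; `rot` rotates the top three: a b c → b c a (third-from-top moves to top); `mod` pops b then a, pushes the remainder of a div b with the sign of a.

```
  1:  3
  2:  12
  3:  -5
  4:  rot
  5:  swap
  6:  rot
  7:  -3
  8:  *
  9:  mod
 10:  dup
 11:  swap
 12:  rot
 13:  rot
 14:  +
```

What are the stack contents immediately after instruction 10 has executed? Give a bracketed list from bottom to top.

3    -> 3
12   -> 3 12
-5   -> 3 12 -5
rot  -> 12 -5 3
swap -> 12 3 -5
rot  -> 3 -5 12
-3   -> 3 -5 12 -3
*    -> 3 -5 -36
mod  -> 3 -5
dup  -> 3 -5 -5

[3, -5, -5]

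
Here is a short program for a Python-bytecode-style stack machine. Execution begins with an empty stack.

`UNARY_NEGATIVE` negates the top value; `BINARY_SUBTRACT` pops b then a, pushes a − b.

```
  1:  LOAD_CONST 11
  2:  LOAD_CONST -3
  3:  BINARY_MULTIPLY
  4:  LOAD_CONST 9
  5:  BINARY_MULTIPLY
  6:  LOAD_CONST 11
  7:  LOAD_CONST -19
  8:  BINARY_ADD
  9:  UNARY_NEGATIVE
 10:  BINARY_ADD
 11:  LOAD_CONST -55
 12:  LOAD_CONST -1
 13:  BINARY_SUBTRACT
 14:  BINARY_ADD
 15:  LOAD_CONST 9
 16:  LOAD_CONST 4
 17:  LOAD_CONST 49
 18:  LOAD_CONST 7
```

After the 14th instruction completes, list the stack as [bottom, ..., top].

LOAD_CONST 11   → [11]
LOAD_CONST -3   → [11, -3]
BINARY_MULTIPLY → [-33]
LOAD_CONST 9    → [-33, 9]
BINARY_MULTIPLY → [-297]
LOAD_CONST 11   → [-297, 11]
LOAD_CONST -19  → [-297, 11, -19]
BINARY_ADD      → [-297, -8]
UNARY_NEGATIVE  → [-297, 8]
BINARY_ADD      → [-289]
LOAD_CONST -55  → [-289, -55]
LOAD_CONST -1   → [-289, -55, -1]
BINARY_SUBTRACT → [-289, -54]
BINARY_ADD      → [-343]

[-343]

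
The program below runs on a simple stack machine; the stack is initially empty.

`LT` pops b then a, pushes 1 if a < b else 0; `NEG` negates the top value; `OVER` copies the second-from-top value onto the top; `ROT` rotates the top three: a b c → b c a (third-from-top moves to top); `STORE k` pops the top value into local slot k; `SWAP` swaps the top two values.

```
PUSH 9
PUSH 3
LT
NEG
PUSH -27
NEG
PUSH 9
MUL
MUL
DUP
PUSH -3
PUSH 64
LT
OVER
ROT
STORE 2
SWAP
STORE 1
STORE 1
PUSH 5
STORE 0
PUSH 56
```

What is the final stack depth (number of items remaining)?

2

PUSH 9   → [9]
PUSH 3   → [9, 3]
LT       → [0]
NEG      → [0]
PUSH -27 → [0, -27]
NEG      → [0, 27]
PUSH 9   → [0, 27, 9]
MUL      → [0, 243]
MUL      → [0]
DUP      → [0, 0]
PUSH -3  → [0, 0, -3]
PUSH 64  → [0, 0, -3, 64]
LT       → [0, 0, 1]
OVER     → [0, 0, 1, 0]
ROT      → [0, 1, 0, 0]
STORE 2  → [0, 1, 0]
SWAP     → [0, 0, 1]
STORE 1  → [0, 0]
STORE 1  → [0]
PUSH 5   → [0, 5]
STORE 0  → [0]
PUSH 56  → [0, 56]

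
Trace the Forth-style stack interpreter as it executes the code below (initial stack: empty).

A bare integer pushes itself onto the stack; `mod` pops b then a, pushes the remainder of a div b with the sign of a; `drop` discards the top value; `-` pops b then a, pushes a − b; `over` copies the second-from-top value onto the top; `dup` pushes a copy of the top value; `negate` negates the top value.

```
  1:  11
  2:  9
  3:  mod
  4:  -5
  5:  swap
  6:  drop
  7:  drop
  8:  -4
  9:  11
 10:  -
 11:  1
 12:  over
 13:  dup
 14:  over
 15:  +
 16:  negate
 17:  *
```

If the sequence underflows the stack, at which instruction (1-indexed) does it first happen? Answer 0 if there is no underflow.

11     : [11]
9      : [11, 9]
mod    : [2]
-5     : [2, -5]
swap   : [-5, 2]
drop   : [-5]
drop   : []
-4     : [-4]
11     : [-4, 11]
-      : [-15]
1      : [-15, 1]
over   : [-15, 1, -15]
dup    : [-15, 1, -15, -15]
over   : [-15, 1, -15, -15, -15]
+      : [-15, 1, -15, -30]
negate : [-15, 1, -15, 30]
*      : [-15, 1, -450]

0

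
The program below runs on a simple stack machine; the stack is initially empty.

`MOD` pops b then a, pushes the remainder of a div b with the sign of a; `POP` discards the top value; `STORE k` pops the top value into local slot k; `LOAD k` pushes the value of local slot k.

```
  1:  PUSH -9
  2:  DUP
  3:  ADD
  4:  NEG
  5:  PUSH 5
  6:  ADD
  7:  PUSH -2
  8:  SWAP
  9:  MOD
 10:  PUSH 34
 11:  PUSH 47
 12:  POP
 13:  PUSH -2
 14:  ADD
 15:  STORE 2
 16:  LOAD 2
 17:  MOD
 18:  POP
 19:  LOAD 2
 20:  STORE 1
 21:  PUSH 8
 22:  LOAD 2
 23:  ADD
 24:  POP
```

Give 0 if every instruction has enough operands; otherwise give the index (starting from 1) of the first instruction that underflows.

PUSH -9  -9
DUP      -9 -9
ADD      -18
NEG      18
PUSH 5   18 5
ADD      23
PUSH -2  23 -2
SWAP     -2 23
MOD      -2
PUSH 34  -2 34
PUSH 47  -2 34 47
POP      -2 34
PUSH -2  -2 34 -2
ADD      -2 32
STORE 2  -2
LOAD 2   -2 32
MOD      -2
POP      (empty)
LOAD 2   32
STORE 1  (empty)
PUSH 8   8
LOAD 2   8 32
ADD      40
POP      (empty)

0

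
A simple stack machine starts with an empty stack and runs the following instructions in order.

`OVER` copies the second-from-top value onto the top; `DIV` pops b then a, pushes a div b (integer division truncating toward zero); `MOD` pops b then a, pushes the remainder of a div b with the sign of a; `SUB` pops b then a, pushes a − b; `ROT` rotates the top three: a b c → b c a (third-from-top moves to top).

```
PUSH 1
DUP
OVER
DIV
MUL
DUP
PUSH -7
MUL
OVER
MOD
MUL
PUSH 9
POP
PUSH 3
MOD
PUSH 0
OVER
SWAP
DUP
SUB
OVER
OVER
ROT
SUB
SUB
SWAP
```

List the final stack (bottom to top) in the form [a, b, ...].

PUSH 1   1
DUP      1 1
OVER     1 1 1
DIV      1 1
MUL      1
DUP      1 1
PUSH -7  1 1 -7
MUL      1 -7
OVER     1 -7 1
MOD      1 0
MUL      0
PUSH 9   0 9
POP      0
PUSH 3   0 3
MOD      0
PUSH 0   0 0
OVER     0 0 0
SWAP     0 0 0
DUP      0 0 0 0
SUB      0 0 0
OVER     0 0 0 0
OVER     0 0 0 0 0
ROT      0 0 0 0 0
SUB      0 0 0 0
SUB      0 0 0
SWAP     0 0 0

[0, 0, 0]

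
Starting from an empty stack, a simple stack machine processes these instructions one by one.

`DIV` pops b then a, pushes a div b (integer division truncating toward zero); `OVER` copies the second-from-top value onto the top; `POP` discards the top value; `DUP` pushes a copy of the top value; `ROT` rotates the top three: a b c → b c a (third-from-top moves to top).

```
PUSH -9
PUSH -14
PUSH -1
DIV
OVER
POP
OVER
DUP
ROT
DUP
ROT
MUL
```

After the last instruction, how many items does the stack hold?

4

PUSH -9   -9
PUSH -14  -9 -14
PUSH -1   -9 -14 -1
DIV       -9 14
OVER      -9 14 -9
POP       -9 14
OVER      -9 14 -9
DUP       -9 14 -9 -9
ROT       -9 -9 -9 14
DUP       -9 -9 -9 14 14
ROT       -9 -9 14 14 -9
MUL       -9 -9 14 -126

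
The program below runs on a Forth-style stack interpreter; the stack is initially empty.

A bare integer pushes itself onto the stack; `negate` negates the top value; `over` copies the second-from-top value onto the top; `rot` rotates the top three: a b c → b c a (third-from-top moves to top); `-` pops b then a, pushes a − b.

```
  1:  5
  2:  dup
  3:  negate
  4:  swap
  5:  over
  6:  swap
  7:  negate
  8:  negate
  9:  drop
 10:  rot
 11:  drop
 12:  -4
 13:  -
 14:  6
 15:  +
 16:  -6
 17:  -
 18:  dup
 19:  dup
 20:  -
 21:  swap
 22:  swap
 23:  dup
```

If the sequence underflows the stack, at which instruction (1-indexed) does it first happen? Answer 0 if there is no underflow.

5      → [5]
dup    → [5, 5]
negate → [5, -5]
swap   → [-5, 5]
over   → [-5, 5, -5]
swap   → [-5, -5, 5]
negate → [-5, -5, -5]
negate → [-5, -5, 5]
drop   → [-5, -5]
rot  — needs 3 operands, stack has 2 → underflow

10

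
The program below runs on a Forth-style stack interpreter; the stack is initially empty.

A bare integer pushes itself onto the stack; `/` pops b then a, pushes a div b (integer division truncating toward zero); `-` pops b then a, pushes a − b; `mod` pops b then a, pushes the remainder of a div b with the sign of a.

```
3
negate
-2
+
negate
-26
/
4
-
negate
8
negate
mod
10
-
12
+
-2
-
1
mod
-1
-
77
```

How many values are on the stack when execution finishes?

3      : [3]
negate : [-3]
-2     : [-3, -2]
+      : [-5]
negate : [5]
-26    : [5, -26]
/      : [0]
4      : [0, 4]
-      : [-4]
negate : [4]
8      : [4, 8]
negate : [4, -8]
mod    : [4]
10     : [4, 10]
-      : [-6]
12     : [-6, 12]
+      : [6]
-2     : [6, -2]
-      : [8]
1      : [8, 1]
mod    : [0]
-1     : [0, -1]
-      : [1]
77     : [1, 77]

2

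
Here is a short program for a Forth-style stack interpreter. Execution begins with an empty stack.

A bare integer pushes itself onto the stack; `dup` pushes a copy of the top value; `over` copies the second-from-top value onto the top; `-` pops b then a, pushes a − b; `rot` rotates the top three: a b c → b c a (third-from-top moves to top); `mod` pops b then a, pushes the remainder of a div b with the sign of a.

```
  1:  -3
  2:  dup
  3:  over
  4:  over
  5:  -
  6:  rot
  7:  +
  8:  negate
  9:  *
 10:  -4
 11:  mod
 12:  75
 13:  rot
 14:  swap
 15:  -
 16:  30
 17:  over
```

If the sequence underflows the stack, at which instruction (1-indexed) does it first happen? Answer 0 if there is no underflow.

13

-3     -> [-3]
dup    -> [-3, -3]
over   -> [-3, -3, -3]
over   -> [-3, -3, -3, -3]
-      -> [-3, -3, 0]
rot    -> [-3, 0, -3]
+      -> [-3, -3]
negate -> [-3, 3]
*      -> [-9]
-4     -> [-9, -4]
mod    -> [-1]
75     -> [-1, 75]
rot  — needs 3 operands, stack has 2 → underflow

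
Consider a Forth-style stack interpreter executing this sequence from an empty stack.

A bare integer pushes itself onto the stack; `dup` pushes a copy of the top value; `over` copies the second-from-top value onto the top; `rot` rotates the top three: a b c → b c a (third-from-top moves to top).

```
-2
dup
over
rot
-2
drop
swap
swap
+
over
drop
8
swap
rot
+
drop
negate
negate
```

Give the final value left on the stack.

-2     → [-2]
dup    → [-2, -2]
over   → [-2, -2, -2]
rot    → [-2, -2, -2]
-2     → [-2, -2, -2, -2]
drop   → [-2, -2, -2]
swap   → [-2, -2, -2]
swap   → [-2, -2, -2]
+      → [-2, -4]
over   → [-2, -4, -2]
drop   → [-2, -4]
8      → [-2, -4, 8]
swap   → [-2, 8, -4]
rot    → [8, -4, -2]
+      → [8, -6]
drop   → [8]
negate → [-8]
negate → [8]

8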